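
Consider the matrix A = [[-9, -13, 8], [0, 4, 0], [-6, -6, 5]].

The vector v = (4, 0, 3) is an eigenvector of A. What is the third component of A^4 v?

First find the eigenvalue: Av = (-12, 0, -9) = -3·(4, 0, 3), so λ = -3.
Then A^4 v = λ^4·v = (-3)^4·(4, 0, 3) = 81·(4, 0, 3) = (324, 0, 243).

243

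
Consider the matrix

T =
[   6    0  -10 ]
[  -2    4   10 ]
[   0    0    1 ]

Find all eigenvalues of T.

1, 4, 6

Compute the characteristic polynomial p(λ) = det(λI - T).
Cofactor expansion gives p(λ) = λ^3 - 11λ^2 + 34λ - 24.
Try λ = 4: p(4) = 0, so 4 is a root.
Factor out (λ - 4): p(λ) = (λ - 4)·(λ^2 - 7λ + 6).
The quadratic factors as (λ - 1)·(λ - 6).
Eigenvalues: 1, 4, 6.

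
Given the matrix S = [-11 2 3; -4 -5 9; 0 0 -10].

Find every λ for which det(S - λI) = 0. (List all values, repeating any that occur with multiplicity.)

Compute the characteristic polynomial p(lambda) = det(lambda·I - S).
Expanding along the first row, p(lambda) = lambda^3 + 26·lambda^2 + 223·lambda + 630.
Rational-root test: lambda = -10 gives p(-10) = 0.
Dividing by (lambda + 10) leaves lambda^2 + 16·lambda + 63.
The quadratic factors as (lambda + 9)·(lambda + 7).
Eigenvalues: -10, -9, -7.

-10, -9, -7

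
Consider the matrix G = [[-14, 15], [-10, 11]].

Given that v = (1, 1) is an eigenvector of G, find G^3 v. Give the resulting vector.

First find the eigenvalue: Gv = (1, 1) = 1·(1, 1), so λ = 1.
Then G^3 v = λ^3·v = 1^3·(1, 1) = 1·(1, 1) = (1, 1).

(1, 1)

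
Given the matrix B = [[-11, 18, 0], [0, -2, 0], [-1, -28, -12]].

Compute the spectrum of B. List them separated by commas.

Compute the characteristic polynomial p(t) = det(tI - B).
Cofactor expansion gives p(t) = t^3 + 25t^2 + 178t + 264.
Try t = -2: p(-2) = 0, so -2 is a root.
Factor out (t + 2): p(t) = (t + 2)·(t^2 + 23t + 132).
The quadratic factors as (t + 12)·(t + 11).
Eigenvalues: -12, -11, -2.

-12, -11, -2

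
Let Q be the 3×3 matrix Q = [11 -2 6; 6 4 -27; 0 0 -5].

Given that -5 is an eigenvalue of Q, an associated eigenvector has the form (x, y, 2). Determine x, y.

0, 6

We need (Q + 5I)v = 0.
Q + 5I = [[16, -2, 6], [6, 9, -27], [0, 0, 0]].
Row 1: (16)·x + (-2)·y + (6)·2 = 0
Row 2: (6)·x + (9)·y + (-27)·2 = 0
Row 3: (0)·x + (0)·y + (0)·2 = 0
Solving gives x = 0, y = 6.
Check: Q·(0, 6, 2) = (0, -30, -10) = -5·(0, 6, 2).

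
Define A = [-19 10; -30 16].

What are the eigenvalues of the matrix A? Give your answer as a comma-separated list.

-4, 1

det(A - λI) = (-19 - λ)(16 - λ) - (10)·(-30) = λ^2 + 3λ - 4.
This factors as (λ + 4)·(λ - 1) = 0.
Eigenvalues: -4, 1.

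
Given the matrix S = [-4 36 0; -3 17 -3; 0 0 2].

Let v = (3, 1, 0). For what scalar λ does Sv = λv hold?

8

Compute Sv: S·(3, 1, 0) = (24, 8, 0).
Since Sv = λv, compare component 1: 24 = λ·3, so λ = 8.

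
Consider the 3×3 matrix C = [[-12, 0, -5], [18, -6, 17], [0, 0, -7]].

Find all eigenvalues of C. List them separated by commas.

-12, -7, -6

The characteristic polynomial is p(s) = det(sI - C).
Expanding along the first row, p(s) = s^3 + 25s^2 + 198s + 504.
Rational-root test: s = -6 gives p(-6) = 0.
Factor out (s + 6): p(s) = (s + 6)·(s^2 + 19s + 84).
The quadratic factors as (s + 12)·(s + 7).
Eigenvalues: -12, -7, -6.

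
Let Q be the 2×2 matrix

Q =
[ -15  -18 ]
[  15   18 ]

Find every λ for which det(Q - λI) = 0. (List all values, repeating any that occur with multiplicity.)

det(Q - lambda·I) = (-15 - lambda)(18 - lambda) - (-18)·(15) = lambda^2 - 3·lambda.
This factors as lambda·(lambda - 3) = 0.
Eigenvalues: 0, 3.

0, 3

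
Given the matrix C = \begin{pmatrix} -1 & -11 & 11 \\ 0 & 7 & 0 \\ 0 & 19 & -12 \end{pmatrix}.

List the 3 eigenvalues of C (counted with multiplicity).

-12, -1, 7

The characteristic polynomial is p(λ) = det(λI - C).
Expanding the 3×3 determinant: p(λ) = λ^3 + 6λ^2 - 79λ - 84.
Try λ = -1: p(-1) = 0, so -1 is a root.
Factor out (λ + 1): p(λ) = (λ + 1)·(λ^2 + 5λ - 84).
The quadratic factors as (λ + 12)·(λ - 7).
Eigenvalues: -12, -1, 7.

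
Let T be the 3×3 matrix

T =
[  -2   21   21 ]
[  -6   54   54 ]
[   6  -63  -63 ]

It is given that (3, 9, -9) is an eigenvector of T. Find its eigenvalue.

Compute Tv: T·(3, 9, -9) = (-6, -18, 18).
Since Tv = λv, compare component 1: -6 = λ·3, so λ = -2.

-2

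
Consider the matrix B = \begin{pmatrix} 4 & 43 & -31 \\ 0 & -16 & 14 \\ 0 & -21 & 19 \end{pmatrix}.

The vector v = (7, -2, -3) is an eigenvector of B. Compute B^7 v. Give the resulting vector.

First find the eigenvalue: Bv = (35, -10, -15) = 5·(7, -2, -3), so λ = 5.
Then B^7 v = λ^7·v = 5^7·(7, -2, -3) = 78125·(7, -2, -3) = (546875, -156250, -234375).

(546875, -156250, -234375)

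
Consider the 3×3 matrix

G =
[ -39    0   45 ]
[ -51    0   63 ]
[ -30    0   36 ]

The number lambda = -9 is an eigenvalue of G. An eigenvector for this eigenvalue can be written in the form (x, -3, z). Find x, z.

We need (G + 9I)v = 0.
G + 9I = [[-30, 0, 45], [-51, 9, 63], [-30, 0, 45]].
Row 1: (-30)·x + (0)·-3 + (45)·z = 0
Row 2: (-51)·x + (9)·-3 + (63)·z = 0
Row 3: (-30)·x + (0)·-3 + (45)·z = 0
Solving gives x = -3, z = -2.
Check: G·(-3, -3, -2) = (27, 27, 18) = -9·(-3, -3, -2).

-3, -2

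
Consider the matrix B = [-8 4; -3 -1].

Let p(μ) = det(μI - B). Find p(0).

20

p(0) = det(0·I − B) = det(−B) = (−1)^2·det(B).
det(B) = 20, so p(0) = 20.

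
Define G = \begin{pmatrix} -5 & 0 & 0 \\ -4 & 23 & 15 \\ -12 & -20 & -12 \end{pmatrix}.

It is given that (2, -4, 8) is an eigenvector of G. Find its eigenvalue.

-5

Compute Gv: G·(2, -4, 8) = (-10, 20, -40).
Since Gv = λv, compare component 1: -10 = λ·2, so λ = -5.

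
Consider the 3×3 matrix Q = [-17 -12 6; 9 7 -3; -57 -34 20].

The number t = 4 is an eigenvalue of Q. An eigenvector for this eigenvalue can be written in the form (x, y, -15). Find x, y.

-6, 3

We need (Q - 4I)v = 0.
Q - 4I = [[-21, -12, 6], [9, 3, -3], [-57, -34, 16]].
Row 1: (-21)·x + (-12)·y + (6)·-15 = 0
Row 2: (9)·x + (3)·y + (-3)·-15 = 0
Row 3: (-57)·x + (-34)·y + (16)·-15 = 0
Solving gives x = -6, y = 3.
Check: Q·(-6, 3, -15) = (-24, 12, -60) = 4·(-6, 3, -15).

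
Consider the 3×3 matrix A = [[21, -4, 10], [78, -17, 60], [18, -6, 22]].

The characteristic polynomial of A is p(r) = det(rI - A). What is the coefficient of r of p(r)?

p(r) = r^3 - 26r^2 + 223r - 630.
The coefficient of r is 223.

223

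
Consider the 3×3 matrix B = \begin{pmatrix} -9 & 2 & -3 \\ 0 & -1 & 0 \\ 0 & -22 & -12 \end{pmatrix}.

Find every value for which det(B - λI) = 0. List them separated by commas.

The characteristic polynomial is p(lambda) = det(lambda·I - B).
Expanding the 3×3 determinant: p(lambda) = lambda^3 + 22·lambda^2 + 129·lambda + 108.
Try lambda = -9: p(-9) = 0, so -9 is a root.
Dividing by (lambda + 9) leaves lambda^2 + 13·lambda + 12.
The quadratic factors as (lambda + 12)·(lambda + 1).
Eigenvalues: -12, -9, -1.

-12, -9, -1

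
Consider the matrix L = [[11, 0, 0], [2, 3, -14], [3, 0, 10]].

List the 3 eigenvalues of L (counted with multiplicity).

The characteristic polynomial is p(r) = det(rI - L).
Expanding the 3×3 determinant: p(r) = r^3 - 24r^2 + 173r - 330.
Try r = 3: p(3) = 0, so 3 is a root.
Factor out (r - 3): p(r) = (r - 3)·(r^2 - 21r + 110).
The quadratic factors as (r - 10)·(r - 11).
Eigenvalues: 3, 10, 11.

3, 10, 11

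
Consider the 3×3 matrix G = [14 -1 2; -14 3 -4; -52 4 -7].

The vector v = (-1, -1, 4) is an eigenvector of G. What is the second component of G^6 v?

First find the eigenvalue: Gv = (-5, -5, 20) = 5·(-1, -1, 4), so λ = 5.
Then G^6 v = λ^6·v = 5^6·(-1, -1, 4) = 15625·(-1, -1, 4) = (-15625, -15625, 62500).

-15625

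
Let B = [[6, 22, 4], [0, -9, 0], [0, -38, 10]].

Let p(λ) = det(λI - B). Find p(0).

540

p(0) = det(0·I − B) = det(−B) = (−1)^3·det(B).
det(B) = -540, so p(0) = 540.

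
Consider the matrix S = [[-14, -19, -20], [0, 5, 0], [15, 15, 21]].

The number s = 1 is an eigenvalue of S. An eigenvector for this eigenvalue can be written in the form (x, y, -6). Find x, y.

8, 0

We need (S - 1I)v = 0.
S - 1I = [[-15, -19, -20], [0, 4, 0], [15, 15, 20]].
Row 1: (-15)·x + (-19)·y + (-20)·-6 = 0
Row 2: (0)·x + (4)·y + (0)·-6 = 0
Row 3: (15)·x + (15)·y + (20)·-6 = 0
Solving gives x = 8, y = 0.
Check: S·(8, 0, -6) = (8, 0, -6) = 1·(8, 0, -6).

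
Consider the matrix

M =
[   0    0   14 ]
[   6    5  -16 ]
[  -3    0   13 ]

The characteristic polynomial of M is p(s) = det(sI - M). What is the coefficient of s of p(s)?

107

p(s) = s^3 - 18s^2 + 107s - 210.
The coefficient of s is 107.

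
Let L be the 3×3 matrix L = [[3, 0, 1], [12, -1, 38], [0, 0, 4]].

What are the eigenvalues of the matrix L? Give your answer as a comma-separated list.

Set up det(λI - L) = 0.
Expanding along the first row, p(λ) = λ^3 - 6λ^2 + 5λ + 12.
Try λ = 4: p(4) = 0, so 4 is a root.
Factor out (λ - 4): p(λ) = (λ - 4)·(λ^2 - 2λ - 3).
The quadratic factors as (λ + 1)·(λ - 3).
Eigenvalues: -1, 3, 4.

-1, 3, 4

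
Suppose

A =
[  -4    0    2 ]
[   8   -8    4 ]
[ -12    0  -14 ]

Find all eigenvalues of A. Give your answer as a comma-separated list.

Set up det(μI - A) = 0.
Expanding the 3×3 determinant: p(μ) = μ^3 + 26μ^2 + 224μ + 640.
Rational-root test: μ = -8 gives p(-8) = 0.
Factor out (μ + 8): p(μ) = (μ + 8)·(μ^2 + 18μ + 80).
The quadratic factors as (μ + 10)·(μ + 8).
Eigenvalues: -10, -8, -8.

-10, -8, -8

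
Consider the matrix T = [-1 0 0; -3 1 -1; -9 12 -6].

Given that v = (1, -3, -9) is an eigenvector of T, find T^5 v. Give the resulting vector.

(-1, 3, 9)

First find the eigenvalue: Tv = (-1, 3, 9) = -1·(1, -3, -9), so λ = -1.
Then T^5 v = λ^5·v = (-1)^5·(1, -3, -9) = -1·(1, -3, -9) = (-1, 3, 9).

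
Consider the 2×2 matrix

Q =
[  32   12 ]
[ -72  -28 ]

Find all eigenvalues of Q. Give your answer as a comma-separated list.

det(Q - tI) = (32 - t)(-28 - t) - (12)·(-72) = t^2 - 4t - 32.
This factors as (t + 4)·(t - 8) = 0.
Eigenvalues: -4, 8.

-4, 8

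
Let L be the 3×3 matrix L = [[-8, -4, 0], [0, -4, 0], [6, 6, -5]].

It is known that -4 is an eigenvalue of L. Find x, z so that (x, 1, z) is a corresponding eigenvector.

-1, 0

We need (L + 4I)v = 0.
L + 4I = [[-4, -4, 0], [0, 0, 0], [6, 6, -1]].
Row 1: (-4)·x + (-4)·1 + (0)·z = 0
Row 2: (0)·x + (0)·1 + (0)·z = 0
Row 3: (6)·x + (6)·1 + (-1)·z = 0
Solving gives x = -1, z = 0.
Check: L·(-1, 1, 0) = (4, -4, 0) = -4·(-1, 1, 0).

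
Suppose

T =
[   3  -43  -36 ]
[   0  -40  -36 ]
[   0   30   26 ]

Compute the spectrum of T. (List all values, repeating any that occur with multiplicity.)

Set up det(rI - T) = 0.
Cofactor expansion gives p(r) = r^3 + 11r^2 - 2r - 120.
Since p(-4) = 0, r = -4 is a root.
Dividing by (r + 4) leaves r^2 + 7r - 30.
The quadratic factors as (r + 10)·(r - 3).
Eigenvalues: -10, -4, 3.

-10, -4, 3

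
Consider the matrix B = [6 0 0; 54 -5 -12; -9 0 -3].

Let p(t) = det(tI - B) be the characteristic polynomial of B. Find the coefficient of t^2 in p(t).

The coefficient of t^2 of det(tI - B) is −trace(B).
trace(B) = (6) + (-5) + (-3) = -2, so the coefficient is 2.

2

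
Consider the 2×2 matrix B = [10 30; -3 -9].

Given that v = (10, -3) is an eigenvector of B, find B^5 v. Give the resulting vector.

First find the eigenvalue: Bv = (10, -3) = 1·(10, -3), so λ = 1.
Then B^5 v = λ^5·v = 1^5·(10, -3) = 1·(10, -3) = (10, -3).

(10, -3)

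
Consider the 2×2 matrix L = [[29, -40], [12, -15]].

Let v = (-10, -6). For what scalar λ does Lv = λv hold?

Compute Lv: L·(-10, -6) = (-50, -30).
Since Lv = λv, compare component 1: -50 = λ·-10, so λ = 5.

5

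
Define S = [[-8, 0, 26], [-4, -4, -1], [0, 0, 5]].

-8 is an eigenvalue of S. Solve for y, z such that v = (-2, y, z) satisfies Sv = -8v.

-2, 0

We need (S + 8I)v = 0.
S + 8I = [[0, 0, 26], [-4, 4, -1], [0, 0, 13]].
Row 1: (0)·-2 + (0)·y + (26)·z = 0
Row 2: (-4)·-2 + (4)·y + (-1)·z = 0
Row 3: (0)·-2 + (0)·y + (13)·z = 0
Solving gives y = -2, z = 0.
Check: S·(-2, -2, 0) = (16, 16, 0) = -8·(-2, -2, 0).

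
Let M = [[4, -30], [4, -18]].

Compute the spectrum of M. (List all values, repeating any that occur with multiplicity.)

-8, -6

det(M - λI) = (4 - λ)(-18 - λ) - (-30)·(4) = λ^2 + 14λ + 48.
This factors as (λ + 8)·(λ + 6) = 0.
Eigenvalues: -8, -6.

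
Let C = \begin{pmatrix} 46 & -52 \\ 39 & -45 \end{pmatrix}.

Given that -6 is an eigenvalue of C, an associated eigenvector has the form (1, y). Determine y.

We need (C + 6I)v = 0.
C + 6I = [[52, -52], [39, -39]].
Row 1: (52)·1 + (-52)·y = 0
Row 2: (39)·1 + (-39)·y = 0
Solving gives y = 1.
Check: C·(1, 1) = (-6, -6) = -6·(1, 1).

1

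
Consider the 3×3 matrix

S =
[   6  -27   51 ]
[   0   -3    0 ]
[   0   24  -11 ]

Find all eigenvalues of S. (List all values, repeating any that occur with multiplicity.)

The characteristic polynomial is p(s) = det(sI - S).
Expanding along the first row, p(s) = s^3 + 8s^2 - 51s - 198.
Rational-root test: s = -3 gives p(-3) = 0.
Dividing by (s + 3) leaves s^2 + 5s - 66.
The quadratic factors as (s + 11)·(s - 6).
Eigenvalues: -11, -3, 6.

-11, -3, 6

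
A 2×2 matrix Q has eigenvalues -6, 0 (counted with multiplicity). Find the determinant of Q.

det(Q) is the product of the eigenvalues: (-6) · (0) = 0.

0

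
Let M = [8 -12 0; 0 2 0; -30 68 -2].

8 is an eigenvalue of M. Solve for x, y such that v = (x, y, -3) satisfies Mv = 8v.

1, 0

We need (M - 8I)v = 0.
M - 8I = [[0, -12, 0], [0, -6, 0], [-30, 68, -10]].
Row 1: (0)·x + (-12)·y + (0)·-3 = 0
Row 2: (0)·x + (-6)·y + (0)·-3 = 0
Row 3: (-30)·x + (68)·y + (-10)·-3 = 0
Solving gives x = 1, y = 0.
Check: M·(1, 0, -3) = (8, 0, -24) = 8·(1, 0, -3).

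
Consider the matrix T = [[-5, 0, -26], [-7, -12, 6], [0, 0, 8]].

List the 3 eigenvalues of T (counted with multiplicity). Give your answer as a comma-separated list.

Compute the characteristic polynomial p(t) = det(tI - T).
Expanding the 3×3 determinant: p(t) = t^3 + 9t^2 - 76t - 480.
Try t = -12: p(-12) = 0, so -12 is a root.
Dividing by (t + 12) leaves t^2 - 3t - 40.
The quadratic factors as (t + 5)·(t - 8).
Eigenvalues: -12, -5, 8.

-12, -5, 8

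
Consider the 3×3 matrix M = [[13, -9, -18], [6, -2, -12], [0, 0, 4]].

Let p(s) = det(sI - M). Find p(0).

p(0) = det(0·I − M) = det(−M) = (−1)^3·det(M).
det(M) = 112, so p(0) = -112.

-112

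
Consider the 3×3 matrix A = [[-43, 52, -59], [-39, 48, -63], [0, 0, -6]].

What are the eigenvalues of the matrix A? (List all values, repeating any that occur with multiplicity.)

-6, -4, 9

Compute the characteristic polynomial p(λ) = det(λI - A).
Expanding the 3×3 determinant: p(λ) = λ^3 + λ^2 - 66λ - 216.
Since p(-6) = 0, λ = -6 is a root.
Dividing by (λ + 6) leaves λ^2 - 5λ - 36.
The quadratic factors as (λ + 4)·(λ - 9).
Eigenvalues: -6, -4, 9.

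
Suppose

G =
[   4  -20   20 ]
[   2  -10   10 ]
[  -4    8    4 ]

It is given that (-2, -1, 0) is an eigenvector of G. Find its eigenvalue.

Compute Gv: G·(-2, -1, 0) = (12, 6, 0).
Since Gv = λv, compare component 1: 12 = λ·-2, so λ = -6.

-6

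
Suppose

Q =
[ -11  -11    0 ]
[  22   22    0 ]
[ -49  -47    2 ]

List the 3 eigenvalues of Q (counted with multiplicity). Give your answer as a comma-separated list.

Set up det(λI - Q) = 0.
Expanding along the first row, p(λ) = λ^3 - 13λ^2 + 22λ.
Since p(0) = 0, λ = 0 is a root.
Factor out λ: p(λ) = λ·(λ^2 - 13λ + 22).
The quadratic factors as (λ - 2)·(λ - 11).
Eigenvalues: 0, 2, 11.

0, 2, 11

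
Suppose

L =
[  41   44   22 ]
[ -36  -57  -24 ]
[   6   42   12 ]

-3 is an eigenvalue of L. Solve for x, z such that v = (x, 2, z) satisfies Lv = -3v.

We need (L + 3I)v = 0.
L + 3I = [[44, 44, 22], [-36, -54, -24], [6, 42, 15]].
Row 1: (44)·x + (44)·2 + (22)·z = 0
Row 2: (-36)·x + (-54)·2 + (-24)·z = 0
Row 3: (6)·x + (42)·2 + (15)·z = 0
Solving gives x = 1, z = -6.
Check: L·(1, 2, -6) = (-3, -6, 18) = -3·(1, 2, -6).

1, -6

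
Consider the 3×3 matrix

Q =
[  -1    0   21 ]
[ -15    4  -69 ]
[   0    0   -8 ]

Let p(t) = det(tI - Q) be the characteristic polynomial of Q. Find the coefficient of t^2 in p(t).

The coefficient of t^2 of det(tI - Q) is −trace(Q).
trace(Q) = (-1) + (4) + (-8) = -5, so the coefficient is 5.

5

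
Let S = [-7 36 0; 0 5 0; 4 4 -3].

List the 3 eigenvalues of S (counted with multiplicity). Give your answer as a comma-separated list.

-7, -3, 5

Set up det(sI - S) = 0.
Expanding the 3×3 determinant: p(s) = s^3 + 5s^2 - 29s - 105.
Since p(-3) = 0, s = -3 is a root.
Factor out (s + 3): p(s) = (s + 3)·(s^2 + 2s - 35).
The quadratic factors as (s + 7)·(s - 5).
Eigenvalues: -7, -3, 5.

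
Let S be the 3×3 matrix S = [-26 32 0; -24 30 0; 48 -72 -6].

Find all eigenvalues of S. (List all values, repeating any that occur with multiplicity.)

-6, -2, 6

Compute the characteristic polynomial p(t) = det(tI - S).
Expanding the 3×3 determinant: p(t) = t^3 + 2t^2 - 36t - 72.
Try t = -2: p(-2) = 0, so -2 is a root.
Dividing by (t + 2) leaves t^2 - 36.
The quadratic factors as (t + 6)·(t - 6).
Eigenvalues: -6, -2, 6.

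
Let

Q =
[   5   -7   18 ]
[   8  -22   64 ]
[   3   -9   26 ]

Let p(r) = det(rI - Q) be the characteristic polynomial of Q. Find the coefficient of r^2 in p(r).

The coefficient of r^2 of det(rI - Q) is −trace(Q).
trace(Q) = (5) + (-22) + (26) = 9, so the coefficient is -9.

-9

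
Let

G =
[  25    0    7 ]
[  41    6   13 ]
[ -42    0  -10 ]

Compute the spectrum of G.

Set up det(tI - G) = 0.
Cofactor expansion gives p(t) = t^3 - 21t^2 + 134t - 264.
Rational-root test: t = 4 gives p(4) = 0.
Factor out (t - 4): p(t) = (t - 4)·(t^2 - 17t + 66).
The quadratic factors as (t - 6)·(t - 11).
Eigenvalues: 4, 6, 11.

4, 6, 11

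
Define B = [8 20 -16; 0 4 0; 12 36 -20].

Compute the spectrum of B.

Compute the characteristic polynomial p(t) = det(tI - B).
Expanding along the first row, p(t) = t^3 + 8t^2 - 16t - 128.
Rational-root test: t = -4 gives p(-4) = 0.
Dividing by (t + 4) leaves t^2 + 4t - 32.
The quadratic factors as (t + 8)·(t - 4).
Eigenvalues: -8, -4, 4.

-8, -4, 4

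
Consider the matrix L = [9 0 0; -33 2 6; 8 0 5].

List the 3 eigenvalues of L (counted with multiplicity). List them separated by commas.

Compute the characteristic polynomial p(t) = det(tI - L).
Expanding along the first row, p(t) = t^3 - 16t^2 + 73t - 90.
Try t = 2: p(2) = 0, so 2 is a root.
Dividing by (t - 2) leaves t^2 - 14t + 45.
The quadratic factors as (t - 5)·(t - 9).
Eigenvalues: 2, 5, 9.

2, 5, 9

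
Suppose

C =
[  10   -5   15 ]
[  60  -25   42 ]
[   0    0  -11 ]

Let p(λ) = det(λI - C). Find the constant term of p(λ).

p(λ) = λ^3 + 26λ^2 + 215λ + 550.
The constant term is 550.

550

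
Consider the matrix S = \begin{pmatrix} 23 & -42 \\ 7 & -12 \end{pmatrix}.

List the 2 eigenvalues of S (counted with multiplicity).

2, 9

det(S - λI) = (23 - λ)(-12 - λ) - (-42)·(7) = λ^2 - 11λ + 18.
This factors as (λ - 2)·(λ - 9) = 0.
Eigenvalues: 2, 9.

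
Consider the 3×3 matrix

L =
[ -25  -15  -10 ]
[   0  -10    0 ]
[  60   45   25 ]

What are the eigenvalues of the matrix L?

The characteristic polynomial is p(λ) = det(λI - L).
Expanding along the first row, p(λ) = λ^3 + 10λ^2 - 25λ - 250.
Rational-root test: λ = 5 gives p(5) = 0.
Dividing by (λ - 5) leaves λ^2 + 15λ + 50.
The quadratic factors as (λ + 10)·(λ + 5).
Eigenvalues: -10, -5, 5.

-10, -5, 5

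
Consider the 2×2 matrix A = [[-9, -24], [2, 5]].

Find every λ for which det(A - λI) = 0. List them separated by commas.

-3, -1

det(A - lambda·I) = (-9 - lambda)(5 - lambda) - (-24)·(2) = lambda^2 + 4·lambda + 3.
This factors as (lambda + 3)·(lambda + 1) = 0.
Eigenvalues: -3, -1.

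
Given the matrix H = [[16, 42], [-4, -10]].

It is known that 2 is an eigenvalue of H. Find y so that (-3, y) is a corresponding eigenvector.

We need (H - 2I)v = 0.
H - 2I = [[14, 42], [-4, -12]].
Row 1: (14)·-3 + (42)·y = 0
Row 2: (-4)·-3 + (-12)·y = 0
Solving gives y = 1.
Check: H·(-3, 1) = (-6, 2) = 2·(-3, 1).

1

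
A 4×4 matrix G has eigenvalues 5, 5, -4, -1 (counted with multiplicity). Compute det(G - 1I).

160

If G has eigenvalues 5, 5, -4, -1, then G - 1I has eigenvalues 4, 4, -5, -2.
det(G - 1I) = (4) · (4) · (-5) · (-2) = 160.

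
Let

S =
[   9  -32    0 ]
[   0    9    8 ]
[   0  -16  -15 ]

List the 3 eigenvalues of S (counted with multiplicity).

Set up det(sI - S) = 0.
Expanding along the first row, p(s) = s^3 - 3s^2 - 61s + 63.
Since p(1) = 0, s = 1 is a root.
Factor out (s - 1): p(s) = (s - 1)·(s^2 - 2s - 63).
The quadratic factors as (s + 7)·(s - 9).
Eigenvalues: -7, 1, 9.

-7, 1, 9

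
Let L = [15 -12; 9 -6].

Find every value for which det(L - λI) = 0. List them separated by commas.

3, 6

det(L - μI) = (15 - μ)(-6 - μ) - (-12)·(9) = μ^2 - 9μ + 18.
This factors as (μ - 3)·(μ - 6) = 0.
Eigenvalues: 3, 6.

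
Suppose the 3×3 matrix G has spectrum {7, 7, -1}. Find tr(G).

13

trace(G) is the sum of the eigenvalues: (7) + (7) + (-1) = 13.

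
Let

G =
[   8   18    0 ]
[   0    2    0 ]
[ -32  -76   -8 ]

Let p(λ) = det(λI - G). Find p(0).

p(0) = det(0·I − G) = det(−G) = (−1)^3·det(G).
det(G) = -128, so p(0) = 128.

128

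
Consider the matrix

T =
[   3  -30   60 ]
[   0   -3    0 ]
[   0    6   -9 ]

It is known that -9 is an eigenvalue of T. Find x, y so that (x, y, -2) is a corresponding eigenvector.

We need (T + 9I)v = 0.
T + 9I = [[12, -30, 60], [0, 6, 0], [0, 6, 0]].
Row 1: (12)·x + (-30)·y + (60)·-2 = 0
Row 2: (0)·x + (6)·y + (0)·-2 = 0
Row 3: (0)·x + (6)·y + (0)·-2 = 0
Solving gives x = 10, y = 0.
Check: T·(10, 0, -2) = (-90, 0, 18) = -9·(10, 0, -2).

10, 0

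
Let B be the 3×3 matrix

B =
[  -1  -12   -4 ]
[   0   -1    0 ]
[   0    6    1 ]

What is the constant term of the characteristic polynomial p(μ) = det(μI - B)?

-1

p(0) = det(0·I − B) = det(−B) = (−1)^3·det(B).
det(B) = 1, so p(0) = -1.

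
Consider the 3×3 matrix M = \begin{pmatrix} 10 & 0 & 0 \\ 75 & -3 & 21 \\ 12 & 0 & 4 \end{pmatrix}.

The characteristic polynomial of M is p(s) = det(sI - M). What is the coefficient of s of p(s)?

-2

p(s) = s^3 - 11s^2 - 2s + 120.
The coefficient of s is -2.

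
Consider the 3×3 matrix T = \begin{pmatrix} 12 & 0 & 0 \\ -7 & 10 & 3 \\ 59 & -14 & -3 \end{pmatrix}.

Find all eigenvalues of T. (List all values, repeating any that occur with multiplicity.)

The characteristic polynomial is p(t) = det(tI - T).
Expanding along the first row, p(t) = t^3 - 19t^2 + 96t - 144.
Try t = 3: p(3) = 0, so 3 is a root.
Dividing by (t - 3) leaves t^2 - 16t + 48.
The quadratic factors as (t - 4)·(t - 12).
Eigenvalues: 3, 4, 12.

3, 4, 12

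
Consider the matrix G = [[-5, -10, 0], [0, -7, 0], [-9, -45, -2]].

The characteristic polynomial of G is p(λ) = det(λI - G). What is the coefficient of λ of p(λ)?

59

p(λ) = λ^3 + 14λ^2 + 59λ + 70.
The coefficient of λ is 59.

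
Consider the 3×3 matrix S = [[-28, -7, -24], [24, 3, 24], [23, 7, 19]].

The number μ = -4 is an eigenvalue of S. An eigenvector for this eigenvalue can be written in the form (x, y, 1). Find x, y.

We need (S + 4I)v = 0.
S + 4I = [[-24, -7, -24], [24, 7, 24], [23, 7, 23]].
Row 1: (-24)·x + (-7)·y + (-24)·1 = 0
Row 2: (24)·x + (7)·y + (24)·1 = 0
Row 3: (23)·x + (7)·y + (23)·1 = 0
Solving gives x = -1, y = 0.
Check: S·(-1, 0, 1) = (4, 0, -4) = -4·(-1, 0, 1).

-1, 0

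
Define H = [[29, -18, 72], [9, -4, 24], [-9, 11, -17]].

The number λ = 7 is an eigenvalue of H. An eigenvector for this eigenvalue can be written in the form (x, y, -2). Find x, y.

We need (H - 7I)v = 0.
H - 7I = [[22, -18, 72], [9, -11, 24], [-9, 11, -24]].
Row 1: (22)·x + (-18)·y + (72)·-2 = 0
Row 2: (9)·x + (-11)·y + (24)·-2 = 0
Row 3: (-9)·x + (11)·y + (-24)·-2 = 0
Solving gives x = 9, y = 3.
Check: H·(9, 3, -2) = (63, 21, -14) = 7·(9, 3, -2).

9, 3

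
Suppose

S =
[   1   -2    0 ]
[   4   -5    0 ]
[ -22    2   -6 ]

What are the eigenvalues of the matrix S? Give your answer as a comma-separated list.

Compute the characteristic polynomial p(μ) = det(μI - S).
Expanding along the first row, p(μ) = μ^3 + 10μ^2 + 27μ + 18.
Try μ = -1: p(-1) = 0, so -1 is a root.
Dividing by (μ + 1) leaves μ^2 + 9μ + 18.
The quadratic factors as (μ + 6)·(μ + 3).
Eigenvalues: -6, -3, -1.

-6, -3, -1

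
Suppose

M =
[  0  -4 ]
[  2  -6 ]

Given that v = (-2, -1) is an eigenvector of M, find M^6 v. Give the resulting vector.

First find the eigenvalue: Mv = (4, 2) = -2·(-2, -1), so λ = -2.
Then M^6 v = λ^6·v = (-2)^6·(-2, -1) = 64·(-2, -1) = (-128, -64).

(-128, -64)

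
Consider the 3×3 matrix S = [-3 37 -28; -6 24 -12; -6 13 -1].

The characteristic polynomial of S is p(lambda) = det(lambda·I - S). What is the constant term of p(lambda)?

p(lambda) = lambda^3 - 20·lambda^2 + 117·lambda - 198.
The constant term is -198.

-198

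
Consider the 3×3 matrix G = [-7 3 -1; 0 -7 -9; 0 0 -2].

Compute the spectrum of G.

-7, -7, -2

G is upper triangular, so its eigenvalues are the diagonal entries.
Diagonal: -7, -7, -2.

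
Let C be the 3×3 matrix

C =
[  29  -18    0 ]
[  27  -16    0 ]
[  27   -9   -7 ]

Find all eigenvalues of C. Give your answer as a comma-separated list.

Set up det(λI - C) = 0.
Expanding along the first row, p(λ) = λ^3 - 6λ^2 - 69λ + 154.
Since p(-7) = 0, λ = -7 is a root.
Dividing by (λ + 7) leaves λ^2 - 13λ + 22.
The quadratic factors as (λ - 2)·(λ - 11).
Eigenvalues: -7, 2, 11.

-7, 2, 11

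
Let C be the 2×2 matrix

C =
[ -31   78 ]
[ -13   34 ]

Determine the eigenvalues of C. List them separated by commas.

-5, 8

det(C - tI) = (-31 - t)(34 - t) - (78)·(-13) = t^2 - 3t - 40.
This factors as (t + 5)·(t - 8) = 0.
Eigenvalues: -5, 8.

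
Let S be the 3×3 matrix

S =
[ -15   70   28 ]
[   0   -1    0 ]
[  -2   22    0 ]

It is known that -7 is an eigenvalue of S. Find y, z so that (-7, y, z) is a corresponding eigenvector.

0, -2

We need (S + 7I)v = 0.
S + 7I = [[-8, 70, 28], [0, 6, 0], [-2, 22, 7]].
Row 1: (-8)·-7 + (70)·y + (28)·z = 0
Row 2: (0)·-7 + (6)·y + (0)·z = 0
Row 3: (-2)·-7 + (22)·y + (7)·z = 0
Solving gives y = 0, z = -2.
Check: S·(-7, 0, -2) = (49, 0, 14) = -7·(-7, 0, -2).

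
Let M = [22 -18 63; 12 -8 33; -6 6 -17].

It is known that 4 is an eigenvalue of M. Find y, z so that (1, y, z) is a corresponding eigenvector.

1, 0

We need (M - 4I)v = 0.
M - 4I = [[18, -18, 63], [12, -12, 33], [-6, 6, -21]].
Row 1: (18)·1 + (-18)·y + (63)·z = 0
Row 2: (12)·1 + (-12)·y + (33)·z = 0
Row 3: (-6)·1 + (6)·y + (-21)·z = 0
Solving gives y = 1, z = 0.
Check: M·(1, 1, 0) = (4, 4, 0) = 4·(1, 1, 0).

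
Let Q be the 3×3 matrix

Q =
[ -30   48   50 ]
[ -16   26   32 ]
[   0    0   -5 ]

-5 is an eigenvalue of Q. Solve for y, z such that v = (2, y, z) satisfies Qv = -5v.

We need (Q + 5I)v = 0.
Q + 5I = [[-25, 48, 50], [-16, 31, 32], [0, 0, 0]].
Row 1: (-25)·2 + (48)·y + (50)·z = 0
Row 2: (-16)·2 + (31)·y + (32)·z = 0
Row 3: (0)·2 + (0)·y + (0)·z = 0
Solving gives y = 0, z = 1.
Check: Q·(2, 0, 1) = (-10, 0, -5) = -5·(2, 0, 1).

0, 1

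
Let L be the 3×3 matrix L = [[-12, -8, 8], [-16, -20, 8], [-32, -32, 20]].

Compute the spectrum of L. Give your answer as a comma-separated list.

-12, -4, 4

Set up det(sI - L) = 0.
Cofactor expansion gives p(s) = s^3 + 12s^2 - 16s - 192.
Try s = 4: p(4) = 0, so 4 is a root.
Factor out (s - 4): p(s) = (s - 4)·(s^2 + 16s + 48).
The quadratic factors as (s + 12)·(s + 4).
Eigenvalues: -12, -4, 4.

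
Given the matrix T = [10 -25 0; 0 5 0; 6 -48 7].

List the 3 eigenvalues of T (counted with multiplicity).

Compute the characteristic polynomial p(lambda) = det(lambda·I - T).
Expanding along the first row, p(lambda) = lambda^3 - 22·lambda^2 + 155·lambda - 350.
Try lambda = 5: p(5) = 0, so 5 is a root.
Factor out (lambda - 5): p(lambda) = (lambda - 5)·(lambda^2 - 17·lambda + 70).
The quadratic factors as (lambda - 7)·(lambda - 10).
Eigenvalues: 5, 7, 10.

5, 7, 10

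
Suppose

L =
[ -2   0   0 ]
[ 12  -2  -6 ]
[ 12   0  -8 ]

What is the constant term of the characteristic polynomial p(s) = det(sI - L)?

p(0) = det(0·I − L) = det(−L) = (−1)^3·det(L).
det(L) = -32, so p(0) = 32.

32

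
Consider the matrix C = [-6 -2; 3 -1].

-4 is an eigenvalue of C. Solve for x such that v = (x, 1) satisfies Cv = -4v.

-1

We need (C + 4I)v = 0.
C + 4I = [[-2, -2], [3, 3]].
Row 1: (-2)·x + (-2)·1 = 0
Row 2: (3)·x + (3)·1 = 0
Solving gives x = -1.
Check: C·(-1, 1) = (4, -4) = -4·(-1, 1).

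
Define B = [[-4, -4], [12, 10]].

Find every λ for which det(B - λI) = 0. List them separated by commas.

det(B - lambda·I) = (-4 - lambda)(10 - lambda) - (-4)·(12) = lambda^2 - 6·lambda + 8.
This factors as (lambda - 2)·(lambda - 4) = 0.
Eigenvalues: 2, 4.

2, 4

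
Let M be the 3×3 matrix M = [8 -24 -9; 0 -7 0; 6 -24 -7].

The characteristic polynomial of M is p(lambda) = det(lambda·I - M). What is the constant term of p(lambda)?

p(lambda) = lambda^3 + 6·lambda^2 - 9·lambda - 14.
The constant term is -14.

-14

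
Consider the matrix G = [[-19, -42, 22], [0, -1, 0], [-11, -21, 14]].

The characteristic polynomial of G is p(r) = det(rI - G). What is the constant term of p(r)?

p(r) = r^3 + 6r^2 - 19r - 24.
The constant term is -24.

-24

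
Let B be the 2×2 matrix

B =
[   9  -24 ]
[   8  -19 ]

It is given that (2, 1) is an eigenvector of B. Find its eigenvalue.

Compute Bv: B·(2, 1) = (-6, -3).
Since Bv = λv, compare component 1: -6 = λ·2, so λ = -3.

-3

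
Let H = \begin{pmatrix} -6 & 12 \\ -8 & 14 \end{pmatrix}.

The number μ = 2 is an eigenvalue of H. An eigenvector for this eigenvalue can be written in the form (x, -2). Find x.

We need (H - 2I)v = 0.
H - 2I = [[-8, 12], [-8, 12]].
Row 1: (-8)·x + (12)·-2 = 0
Row 2: (-8)·x + (12)·-2 = 0
Solving gives x = -3.
Check: H·(-3, -2) = (-6, -4) = 2·(-3, -2).

-3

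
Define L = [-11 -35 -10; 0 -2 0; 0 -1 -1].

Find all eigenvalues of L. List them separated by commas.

-11, -2, -1

Set up det(lambda·I - L) = 0.
Expanding the 3×3 determinant: p(lambda) = lambda^3 + 14·lambda^2 + 35·lambda + 22.
Since p(-1) = 0, lambda = -1 is a root.
Dividing by (lambda + 1) leaves lambda^2 + 13·lambda + 22.
The quadratic factors as (lambda + 11)·(lambda + 2).
Eigenvalues: -11, -2, -1.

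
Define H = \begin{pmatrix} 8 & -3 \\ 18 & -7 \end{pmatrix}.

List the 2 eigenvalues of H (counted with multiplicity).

det(H - λI) = (8 - λ)(-7 - λ) - (-3)·(18) = λ^2 - λ - 2.
This factors as (λ + 1)·(λ - 2) = 0.
Eigenvalues: -1, 2.

-1, 2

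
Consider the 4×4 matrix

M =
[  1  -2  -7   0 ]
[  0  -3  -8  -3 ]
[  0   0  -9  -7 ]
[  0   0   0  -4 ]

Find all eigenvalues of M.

-9, -4, -3, 1

M is upper triangular, so its eigenvalues are the diagonal entries.
Diagonal: 1, -3, -9, -4.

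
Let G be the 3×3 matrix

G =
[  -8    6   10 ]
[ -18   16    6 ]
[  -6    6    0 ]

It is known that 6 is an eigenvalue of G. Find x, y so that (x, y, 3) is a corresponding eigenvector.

We need (G - 6I)v = 0.
G - 6I = [[-14, 6, 10], [-18, 10, 6], [-6, 6, -6]].
Row 1: (-14)·x + (6)·y + (10)·3 = 0
Row 2: (-18)·x + (10)·y + (6)·3 = 0
Row 3: (-6)·x + (6)·y + (-6)·3 = 0
Solving gives x = 6, y = 9.
Check: G·(6, 9, 3) = (36, 54, 18) = 6·(6, 9, 3).

6, 9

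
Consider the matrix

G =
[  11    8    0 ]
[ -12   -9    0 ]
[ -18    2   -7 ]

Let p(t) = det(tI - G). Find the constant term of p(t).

-21

p(t) = t^3 + 5t^2 - 17t - 21.
The constant term is -21.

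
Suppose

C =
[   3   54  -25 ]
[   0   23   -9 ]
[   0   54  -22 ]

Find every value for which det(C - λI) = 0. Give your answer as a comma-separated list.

-4, 3, 5

Compute the characteristic polynomial p(lambda) = det(lambda·I - C).
Cofactor expansion gives p(lambda) = lambda^3 - 4·lambda^2 - 17·lambda + 60.
Rational-root test: lambda = -4 gives p(-4) = 0.
Dividing by (lambda + 4) leaves lambda^2 - 8·lambda + 15.
The quadratic factors as (lambda - 3)·(lambda - 5).
Eigenvalues: -4, 3, 5.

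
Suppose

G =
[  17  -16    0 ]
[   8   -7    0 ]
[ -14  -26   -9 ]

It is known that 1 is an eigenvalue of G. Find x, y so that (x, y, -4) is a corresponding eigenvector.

We need (G - 1I)v = 0.
G - 1I = [[16, -16, 0], [8, -8, 0], [-14, -26, -10]].
Row 1: (16)·x + (-16)·y + (0)·-4 = 0
Row 2: (8)·x + (-8)·y + (0)·-4 = 0
Row 3: (-14)·x + (-26)·y + (-10)·-4 = 0
Solving gives x = 1, y = 1.
Check: G·(1, 1, -4) = (1, 1, -4) = 1·(1, 1, -4).

1, 1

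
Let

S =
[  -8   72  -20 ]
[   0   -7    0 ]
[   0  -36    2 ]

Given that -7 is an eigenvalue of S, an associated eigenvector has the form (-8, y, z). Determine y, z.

We need (S + 7I)v = 0.
S + 7I = [[-1, 72, -20], [0, 0, 0], [0, -36, 9]].
Row 1: (-1)·-8 + (72)·y + (-20)·z = 0
Row 2: (0)·-8 + (0)·y + (0)·z = 0
Row 3: (0)·-8 + (-36)·y + (9)·z = 0
Solving gives y = 1, z = 4.
Check: S·(-8, 1, 4) = (56, -7, -28) = -7·(-8, 1, 4).

1, 4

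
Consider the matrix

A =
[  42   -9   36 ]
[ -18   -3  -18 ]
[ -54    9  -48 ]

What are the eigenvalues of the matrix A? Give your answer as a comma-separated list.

-12, -3, 6

Set up det(tI - A) = 0.
Expanding along the first row, p(t) = t^3 + 9t^2 - 54t - 216.
Rational-root test: t = -3 gives p(-3) = 0.
Factor out (t + 3): p(t) = (t + 3)·(t^2 + 6t - 72).
The quadratic factors as (t + 12)·(t - 6).
Eigenvalues: -12, -3, 6.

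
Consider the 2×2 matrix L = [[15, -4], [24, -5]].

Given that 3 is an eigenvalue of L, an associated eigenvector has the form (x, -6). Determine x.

We need (L - 3I)v = 0.
L - 3I = [[12, -4], [24, -8]].
Row 1: (12)·x + (-4)·-6 = 0
Row 2: (24)·x + (-8)·-6 = 0
Solving gives x = -2.
Check: L·(-2, -6) = (-6, -18) = 3·(-2, -6).

-2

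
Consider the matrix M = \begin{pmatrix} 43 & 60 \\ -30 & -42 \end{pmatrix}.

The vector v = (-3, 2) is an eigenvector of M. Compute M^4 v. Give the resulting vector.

(-243, 162)

First find the eigenvalue: Mv = (-9, 6) = 3·(-3, 2), so λ = 3.
Then M^4 v = λ^4·v = 3^4·(-3, 2) = 81·(-3, 2) = (-243, 162).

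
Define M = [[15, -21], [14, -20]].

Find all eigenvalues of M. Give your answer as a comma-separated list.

-6, 1

det(M - tI) = (15 - t)(-20 - t) - (-21)·(14) = t^2 + 5t - 6.
This factors as (t + 6)·(t - 1) = 0.
Eigenvalues: -6, 1.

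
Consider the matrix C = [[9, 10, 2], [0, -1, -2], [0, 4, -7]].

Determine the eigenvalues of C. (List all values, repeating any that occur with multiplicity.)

-5, -3, 9

Compute the characteristic polynomial p(μ) = det(μI - C).
Expanding along the first row, p(μ) = μ^3 - μ^2 - 57μ - 135.
Rational-root test: μ = -3 gives p(-3) = 0.
Factor out (μ + 3): p(μ) = (μ + 3)·(μ^2 - 4μ - 45).
The quadratic factors as (μ + 5)·(μ - 9).
Eigenvalues: -5, -3, 9.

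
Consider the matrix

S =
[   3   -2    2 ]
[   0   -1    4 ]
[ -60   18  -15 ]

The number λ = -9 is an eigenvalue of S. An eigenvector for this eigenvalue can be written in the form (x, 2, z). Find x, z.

We need (S + 9I)v = 0.
S + 9I = [[12, -2, 2], [0, 8, 4], [-60, 18, -6]].
Row 1: (12)·x + (-2)·2 + (2)·z = 0
Row 2: (0)·x + (8)·2 + (4)·z = 0
Row 3: (-60)·x + (18)·2 + (-6)·z = 0
Solving gives x = 1, z = -4.
Check: S·(1, 2, -4) = (-9, -18, 36) = -9·(1, 2, -4).

1, -4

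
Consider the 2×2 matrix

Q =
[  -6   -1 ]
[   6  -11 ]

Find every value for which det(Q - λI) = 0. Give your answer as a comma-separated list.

det(Q - λI) = (-6 - λ)(-11 - λ) - (-1)·(6) = λ^2 + 17λ + 72.
This factors as (λ + 9)·(λ + 8) = 0.
Eigenvalues: -9, -8.

-9, -8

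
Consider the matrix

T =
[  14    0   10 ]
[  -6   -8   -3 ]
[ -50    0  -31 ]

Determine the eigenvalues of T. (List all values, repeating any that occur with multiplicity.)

-11, -8, -6

Set up det(μI - T) = 0.
Expanding the 3×3 determinant: p(μ) = μ^3 + 25μ^2 + 202μ + 528.
Try μ = -8: p(-8) = 0, so -8 is a root.
Factor out (μ + 8): p(μ) = (μ + 8)·(μ^2 + 17μ + 66).
The quadratic factors as (μ + 11)·(μ + 6).
Eigenvalues: -11, -8, -6.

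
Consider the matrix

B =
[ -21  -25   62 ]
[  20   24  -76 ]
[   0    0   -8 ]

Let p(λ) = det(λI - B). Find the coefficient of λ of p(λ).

-28

p(λ) = λ^3 + 5λ^2 - 28λ - 32.
The coefficient of λ is -28.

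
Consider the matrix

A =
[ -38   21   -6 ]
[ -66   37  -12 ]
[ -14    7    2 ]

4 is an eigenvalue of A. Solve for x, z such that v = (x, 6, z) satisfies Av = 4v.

3, 0

We need (A - 4I)v = 0.
A - 4I = [[-42, 21, -6], [-66, 33, -12], [-14, 7, -2]].
Row 1: (-42)·x + (21)·6 + (-6)·z = 0
Row 2: (-66)·x + (33)·6 + (-12)·z = 0
Row 3: (-14)·x + (7)·6 + (-2)·z = 0
Solving gives x = 3, z = 0.
Check: A·(3, 6, 0) = (12, 24, 0) = 4·(3, 6, 0).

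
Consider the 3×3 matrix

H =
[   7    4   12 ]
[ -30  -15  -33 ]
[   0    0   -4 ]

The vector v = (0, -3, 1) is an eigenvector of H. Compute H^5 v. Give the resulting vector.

First find the eigenvalue: Hv = (0, 12, -4) = -4·(0, -3, 1), so λ = -4.
Then H^5 v = λ^5·v = (-4)^5·(0, -3, 1) = -1024·(0, -3, 1) = (0, 3072, -1024).

(0, 3072, -1024)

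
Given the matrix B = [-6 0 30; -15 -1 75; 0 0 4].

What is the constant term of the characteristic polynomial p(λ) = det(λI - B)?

-24

p(0) = det(0·I − B) = det(−B) = (−1)^3·det(B).
det(B) = 24, so p(0) = -24.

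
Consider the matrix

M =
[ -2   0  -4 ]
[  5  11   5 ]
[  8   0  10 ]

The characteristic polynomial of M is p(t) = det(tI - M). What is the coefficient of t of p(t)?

p(t) = t^3 - 19t^2 + 100t - 132.
The coefficient of t is 100.

100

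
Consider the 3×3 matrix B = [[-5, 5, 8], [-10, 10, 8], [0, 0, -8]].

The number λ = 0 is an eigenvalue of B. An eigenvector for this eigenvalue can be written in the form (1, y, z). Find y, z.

1, 0

We need (B)v = 0.
B = [[-5, 5, 8], [-10, 10, 8], [0, 0, -8]].
Row 1: (-5)·1 + (5)·y + (8)·z = 0
Row 2: (-10)·1 + (10)·y + (8)·z = 0
Row 3: (0)·1 + (0)·y + (-8)·z = 0
Solving gives y = 1, z = 0.
Check: B·(1, 1, 0) = (0, 0, 0) = 0·(1, 1, 0).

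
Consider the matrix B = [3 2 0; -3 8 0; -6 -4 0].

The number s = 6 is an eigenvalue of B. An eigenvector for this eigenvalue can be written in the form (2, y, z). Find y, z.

We need (B - 6I)v = 0.
B - 6I = [[-3, 2, 0], [-3, 2, 0], [-6, -4, -6]].
Row 1: (-3)·2 + (2)·y + (0)·z = 0
Row 2: (-3)·2 + (2)·y + (0)·z = 0
Row 3: (-6)·2 + (-4)·y + (-6)·z = 0
Solving gives y = 3, z = -4.
Check: B·(2, 3, -4) = (12, 18, -24) = 6·(2, 3, -4).

3, -4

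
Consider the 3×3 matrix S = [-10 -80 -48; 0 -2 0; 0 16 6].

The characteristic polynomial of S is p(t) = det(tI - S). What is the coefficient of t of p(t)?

-52

p(t) = t^3 + 6t^2 - 52t - 120.
The coefficient of t is -52.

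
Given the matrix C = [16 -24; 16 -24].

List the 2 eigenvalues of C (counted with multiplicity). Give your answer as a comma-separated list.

det(C - μI) = (16 - μ)(-24 - μ) - (-24)·(16) = μ^2 + 8μ.
This factors as (μ + 8)·μ = 0.
Eigenvalues: -8, 0.

-8, 0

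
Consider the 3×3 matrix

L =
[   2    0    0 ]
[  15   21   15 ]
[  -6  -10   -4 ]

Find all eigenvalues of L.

2, 6, 11

The characteristic polynomial is p(r) = det(rI - L).
Expanding the 3×3 determinant: p(r) = r^3 - 19r^2 + 100r - 132.
Since p(2) = 0, r = 2 is a root.
Dividing by (r - 2) leaves r^2 - 17r + 66.
The quadratic factors as (r - 6)·(r - 11).
Eigenvalues: 2, 6, 11.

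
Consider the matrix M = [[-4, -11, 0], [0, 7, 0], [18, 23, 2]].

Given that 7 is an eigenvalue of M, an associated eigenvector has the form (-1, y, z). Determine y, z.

1, 1

We need (M - 7I)v = 0.
M - 7I = [[-11, -11, 0], [0, 0, 0], [18, 23, -5]].
Row 1: (-11)·-1 + (-11)·y + (0)·z = 0
Row 2: (0)·-1 + (0)·y + (0)·z = 0
Row 3: (18)·-1 + (23)·y + (-5)·z = 0
Solving gives y = 1, z = 1.
Check: M·(-1, 1, 1) = (-7, 7, 7) = 7·(-1, 1, 1).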